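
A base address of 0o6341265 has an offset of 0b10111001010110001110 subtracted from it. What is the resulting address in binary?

0o6341265 = 0b110011100001010110101 in binary.
Subtract column by column in base 2:
  1-0 → 1
  0-1 → 1 (borrow)
  1-1-1 → 1 (borrow)
  0-1-1 → 0 (borrow)
  1-0-1 → 0
  1-0 → 1
  0-0 → 0
  1-1 → 0
  0-1 → 1 (borrow)
  1-0-1 → 0
  0-1 → 1 (borrow)
  0-0-1 → 1 (borrow)
  0-1-1 → 0 (borrow)
  0-0-1 → 1 (borrow)
  1-0-1 → 0
  1-1 → 0
  1-1 → 0
  0-1 → 1 (borrow)
  0-0-1 → 1 (borrow)
  1-1-1 → 1 (borrow)
  1-0-1 → 0

0b11100010110100100111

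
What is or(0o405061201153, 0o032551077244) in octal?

0o437571277357

OR each oct digit independently (no carries):
  4|0=4, 0|3=3, 5|2=7, 0|5=5, 6|5=7, 1|1=1, 2|0=2, 0|7=7, 1|7=7, 1|2=3, 5|4=5, 3|4=7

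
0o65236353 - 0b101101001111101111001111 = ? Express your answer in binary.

0o65236353 = 0b110101010011110011101011 in binary.
Subtract column by column in base 2:
  1-1 → 0
  1-1 → 0
  0-1 → 1 (borrow)
  1-1-1 → 1 (borrow)
  0-0-1 → 1 (borrow)
  1-0-1 → 0
  1-1 → 0
  1-1 → 0
  0-1 → 1 (borrow)
  0-1-1 → 0 (borrow)
  1-0-1 → 0
  1-1 → 0
  1-1 → 0
  1-1 → 0
  0-1 → 1 (borrow)
  0-1-1 → 0 (borrow)
  1-0-1 → 0
  0-0 → 0
  1-1 → 0
  0-0 → 0
  1-1 → 0
  0-1 → 1 (borrow)
  1-0-1 → 0
  1-1 → 0

0b1000000100000100011100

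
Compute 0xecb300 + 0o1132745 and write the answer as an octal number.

0o74264345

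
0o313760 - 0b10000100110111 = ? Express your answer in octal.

0o273271

0b10000100110111 = 0o20467 in octal.
Subtract column by column in base 8:
  0-7 → 1 (borrow)
  6-6-1 → 7 (borrow)
  7-4-1 → 2
  3-0 → 3
  1-2 → 7 (borrow)
  3-0-1 → 2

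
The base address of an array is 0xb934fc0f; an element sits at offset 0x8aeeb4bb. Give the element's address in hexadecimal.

0x14423b0ca

Add column by column in base 16, right to left:
  f+b = a carry 1
  0+b+1 = c
  c+4 = 0 carry 1
  f+b+1 = b carry 1
  4+e+1 = 3 carry 1
  3+e+1 = 2 carry 1
  9+a+1 = 4 carry 1
  b+8+1 = 4 carry 1
  final carry 1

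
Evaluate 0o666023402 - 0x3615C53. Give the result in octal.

0o335545257

0x3615C53 = 0o330256123 in octal.
Subtract column by column in base 8:
  2-3 → 7 (borrow)
  0-2-1 → 5 (borrow)
  4-1-1 → 2
  3-6 → 5 (borrow)
  2-5-1 → 4 (borrow)
  0-2-1 → 5 (borrow)
  6-0-1 → 5
  6-3 → 3
  6-3 → 3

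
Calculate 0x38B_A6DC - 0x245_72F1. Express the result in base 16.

Subtract column by column in base 16:
  C-1 → B
  D-F → E (borrow)
  6-2-1 → 3
  A-7 → 3
  B-5 → 6
  8-4 → 4
  3-2 → 1

0x14633EB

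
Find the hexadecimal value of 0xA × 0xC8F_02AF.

0x7D961AD6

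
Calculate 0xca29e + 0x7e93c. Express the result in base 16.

Add column by column in base 16, right to left:
  e+c = a carry 1
  9+3+1 = d
  2+9 = b
  a+e = 8 carry 1
  c+7+1 = 4 carry 1
  final carry 1

0x148bda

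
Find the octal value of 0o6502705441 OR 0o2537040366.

OR each oct digit independently (no carries):
  6|2=6, 5|5=5, 0|3=3, 2|7=7, 7|0=7, 0|4=4, 5|0=5, 4|3=7, 4|6=6, 1|6=7

0o6537745767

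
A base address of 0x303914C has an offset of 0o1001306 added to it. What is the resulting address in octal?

0o301712022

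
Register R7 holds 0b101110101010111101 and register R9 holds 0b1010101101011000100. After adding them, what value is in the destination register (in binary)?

0b10000100010110000001

Add column by column in base 2, right to left:
  1+0 = 1
  0+0 = 0
  1+1 = 0 carry 1
  1+0+1 = 0 carry 1
  1+0+1 = 0 carry 1
  1+0+1 = 0 carry 1
  0+1+1 = 0 carry 1
  1+1+1 = 1 carry 1
  0+0+1 = 1
  1+1 = 0 carry 1
  0+0+1 = 1
  1+1 = 0 carry 1
  0+1+1 = 0 carry 1
  1+0+1 = 0 carry 1
  1+1+1 = 1 carry 1
  1+0+1 = 0 carry 1
  0+1+1 = 0 carry 1
  1+0+1 = 0 carry 1
  0+1+1 = 0 carry 1
  final carry 1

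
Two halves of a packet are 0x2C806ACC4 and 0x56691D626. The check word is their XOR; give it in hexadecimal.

0x7AE977AE2

XOR each hex digit independently (no carries):
  2^5=7, C^6=A, 8^6=E, 0^9=9, 6^1=7, A^D=7, C^6=A, C^2=E, 4^6=2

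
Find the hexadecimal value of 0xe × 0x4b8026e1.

0x42102204e

Multiply each base-16 digit by 14, carrying:
  1×14 = 14 → write e
  e×14 = 196 → write 4 carry 12
  6×14+12 = 96 → write 0 carry 6
  2×14+6 = 34 → write 2 carry 2
  0×14+2 = 2 → write 2
  8×14 = 112 → write 0 carry 7
  b×14+7 = 161 → write 1 carry 10
  4×14+10 = 66 → write 2 carry 4
  remaining carry: 4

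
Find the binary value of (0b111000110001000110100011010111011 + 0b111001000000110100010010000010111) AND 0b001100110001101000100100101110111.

Add column by column in base 2, right to left:
  1+1 = 0 carry 1
  1+1+1 = 1 carry 1
  0+1+1 = 0 carry 1
  1+0+1 = 0 carry 1
  1+1+1 = 1 carry 1
  1+0+1 = 0 carry 1
  0+0+1 = 1
  1+0 = 1
  0+0 = 0
  1+0 = 1
  1+1 = 0 carry 1
  0+0+1 = 1
  0+0 = 0
  0+1 = 1
  1+0 = 1
  0+0 = 0
  1+0 = 1
  1+1 = 0 carry 1
  0+0+1 = 1
  0+1 = 1
  0+1 = 1
  1+0 = 1
  0+0 = 0
  0+0 = 0
  0+0 = 0
  1+0 = 1
  1+0 = 1
  0+1 = 1
  0+0 = 0
  0+0 = 0
  1+1 = 0 carry 1
  1+1+1 = 1 carry 1
  1+1+1 = 1 carry 1
  final carry 1
Sum = 0b1110001110001111010110101011010010; now AND with 0b001100110001101000100100101110111:
  1110001110001111010110101011010010
& 0001100110001101000100100101110111
= 0000000110001101000100100001010010

0b110001101000100100001010010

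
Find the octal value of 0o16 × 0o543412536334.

0o11561225452010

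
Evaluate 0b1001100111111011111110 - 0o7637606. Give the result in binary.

0o7637606 = 0b111110011111110000110 in binary.
Subtract column by column in base 2:
  0-0 → 0
  1-1 → 0
  1-1 → 0
  1-0 → 1
  1-0 → 1
  1-0 → 1
  1-0 → 1
  1-1 → 0
  0-1 → 1 (borrow)
  1-1-1 → 1 (borrow)
  1-1-1 → 1 (borrow)
  1-1-1 → 1 (borrow)
  1-1-1 → 1 (borrow)
  1-1-1 → 1 (borrow)
  1-0-1 → 0
  0-0 → 0
  0-1 → 1 (borrow)
  1-1-1 → 1 (borrow)
  1-1-1 → 1 (borrow)
  0-1-1 → 0 (borrow)
  0-1-1 → 0 (borrow)
  1-0-1 → 0

0b1110011111101111000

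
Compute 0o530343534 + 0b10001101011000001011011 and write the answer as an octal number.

0o552073667

0b10001101011000001011011 = 0o21530133 in octal.
Add column by column in base 8, right to left:
  4+3 = 7
  3+3 = 6
  5+1 = 6
  3+0 = 3
  4+3 = 7
  3+5 = 0 carry 1
  0+1+1 = 2
  3+2 = 5
  5+0 = 5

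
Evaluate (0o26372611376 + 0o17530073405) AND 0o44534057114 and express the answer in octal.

0o44120005000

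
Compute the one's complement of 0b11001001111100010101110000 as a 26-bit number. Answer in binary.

0b00110110000011101010001111

Invert each bit: 11001001111100010101110000 → 00110110000011101010001111.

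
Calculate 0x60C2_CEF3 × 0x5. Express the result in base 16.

0x1E3CE0ABF

Multiply each base-16 digit by 5, carrying:
  3×5 = 15 → write F
  F×5 = 75 → write B carry 4
  E×5+4 = 74 → write A carry 4
  C×5+4 = 64 → write 0 carry 4
  2×5+4 = 14 → write E
  C×5 = 60 → write C carry 3
  0×5+3 = 3 → write 3
  6×5 = 30 → write E carry 1
  remaining carry: 1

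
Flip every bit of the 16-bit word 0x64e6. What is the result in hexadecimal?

0x9b19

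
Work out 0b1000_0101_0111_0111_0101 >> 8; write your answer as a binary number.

Right shift by 8: drop the 8 least-significant bits.

0b100001010111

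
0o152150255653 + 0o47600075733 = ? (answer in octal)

0o221750353606

Add column by column in base 8, right to left:
  3+3 = 6
  5+3 = 0 carry 1
  6+7+1 = 6 carry 1
  5+5+1 = 3 carry 1
  5+7+1 = 5 carry 1
  2+0+1 = 3
  0+0 = 0
  5+0 = 5
  1+6 = 7
  2+7 = 1 carry 1
  5+4+1 = 2 carry 1
  1+0+1 = 2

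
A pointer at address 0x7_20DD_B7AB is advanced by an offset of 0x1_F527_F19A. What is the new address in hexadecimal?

0x91605A945

Add column by column in base 16, right to left:
  B+A = 5 carry 1
  A+9+1 = 4 carry 1
  7+1+1 = 9
  B+F = A carry 1
  D+7+1 = 5 carry 1
  D+2+1 = 0 carry 1
  0+5+1 = 6
  2+F = 1 carry 1
  7+1+1 = 9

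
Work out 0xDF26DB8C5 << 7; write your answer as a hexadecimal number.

0x6F936DC6280

7 bits is not a whole number of base-16 digits; in binary: 110111110010011011011011100011000101 << 7 = 1101111100100110110110111000110001010000000.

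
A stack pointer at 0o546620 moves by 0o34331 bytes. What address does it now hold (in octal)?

Add column by column in base 8, right to left:
  0+1 = 1
  2+3 = 5
  6+3 = 1 carry 1
  6+4+1 = 3 carry 1
  4+3+1 = 0 carry 1
  5+0+1 = 6

0o603151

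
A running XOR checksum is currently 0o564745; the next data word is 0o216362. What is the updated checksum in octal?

XOR each oct digit independently (no carries):
  5^2=7, 6^1=7, 4^6=2, 7^3=4, 4^6=2, 5^2=7

0o772427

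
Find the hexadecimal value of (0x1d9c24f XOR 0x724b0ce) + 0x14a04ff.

0x8477780

First 0x1d9c24f XOR 0x724b0ce = 0x6fd7281.
Add column by column in base 16, right to left:
  1+f = 0 carry 1
  8+f+1 = 8 carry 1
  2+4+1 = 7
  7+0 = 7
  d+a = 7 carry 1
  f+4+1 = 4 carry 1
  6+1+1 = 8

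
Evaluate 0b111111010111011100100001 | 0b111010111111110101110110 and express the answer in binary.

0b111111111111111101110111

OR bit by bit (1 where either bit is 1):
  111111010111011100100001
| 111010111111110101110110
= 111111111111111101110111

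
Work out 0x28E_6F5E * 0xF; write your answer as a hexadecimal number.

0x26588682

Multiply each base-16 digit by 15, carrying:
  E×15 = 210 → write 2 carry 13
  5×15+13 = 88 → write 8 carry 5
  F×15+5 = 230 → write 6 carry 14
  6×15+14 = 104 → write 8 carry 6
  E×15+6 = 216 → write 8 carry 13
  8×15+13 = 133 → write 5 carry 8
  2×15+8 = 38 → write 6 carry 2
  remaining carry: 2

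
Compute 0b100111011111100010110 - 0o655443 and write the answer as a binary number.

0o655443 = 0b110101101100100011 in binary.
Subtract column by column in base 2:
  0-1 → 1 (borrow)
  1-1-1 → 1 (borrow)
  1-0-1 → 0
  0-0 → 0
  1-0 → 1
  0-1 → 1 (borrow)
  0-0-1 → 1 (borrow)
  0-0-1 → 1 (borrow)
  1-1-1 → 1 (borrow)
  1-1-1 → 1 (borrow)
  1-0-1 → 0
  1-1 → 0
  1-1 → 0
  1-0 → 1
  0-1 → 1 (borrow)
  1-0-1 → 0
  1-1 → 0
  1-1 → 0
  0-0 → 0
  0-0 → 0
  1-0 → 1

0b100000110001111110011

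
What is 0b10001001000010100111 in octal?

Group the bits in threes: 010 001 001 000 010 100 111 → 2110247.

0o2110247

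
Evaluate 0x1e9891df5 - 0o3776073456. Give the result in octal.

0x1e9891df5 = 0o75142216765 in octal.
Subtract column by column in base 8:
  5-6 → 7 (borrow)
  6-5-1 → 0
  7-4 → 3
  6-3 → 3
  1-7 → 2 (borrow)
  2-0-1 → 1
  2-6 → 4 (borrow)
  4-7-1 → 4 (borrow)
  1-7-1 → 1 (borrow)
  5-3-1 → 1
  7-0 → 7

0o71144123307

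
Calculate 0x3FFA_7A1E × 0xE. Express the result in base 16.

0x37FB2ADA4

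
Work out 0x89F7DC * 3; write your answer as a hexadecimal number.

0x19DE794

Multiply each base-16 digit by 3, carrying:
  C×3 = 36 → write 4 carry 2
  D×3+2 = 41 → write 9 carry 2
  7×3+2 = 23 → write 7 carry 1
  F×3+1 = 46 → write E carry 2
  9×3+2 = 29 → write D carry 1
  8×3+1 = 25 → write 9 carry 1
  remaining carry: 1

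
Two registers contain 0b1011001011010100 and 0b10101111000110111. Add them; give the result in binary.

0b100001000100001011

Add column by column in base 2, right to left:
  0+1 = 1
  0+1 = 1
  1+1 = 0 carry 1
  0+0+1 = 1
  1+1 = 0 carry 1
  0+1+1 = 0 carry 1
  1+0+1 = 0 carry 1
  1+0+1 = 0 carry 1
  0+0+1 = 1
  1+1 = 0 carry 1
  0+1+1 = 0 carry 1
  0+1+1 = 0 carry 1
  1+1+1 = 1 carry 1
  1+0+1 = 0 carry 1
  0+1+1 = 0 carry 1
  1+0+1 = 0 carry 1
  0+1+1 = 0 carry 1
  final carry 1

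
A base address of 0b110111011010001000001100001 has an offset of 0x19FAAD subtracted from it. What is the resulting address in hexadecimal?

0x6D315B4

0b110111011010001000001100001 = 0x6ED1061 in hexadecimal.
Subtract column by column in base 16:
  1-D → 4 (borrow)
  6-A-1 → B (borrow)
  0-A-1 → 5 (borrow)
  1-F-1 → 1 (borrow)
  D-9-1 → 3
  E-1 → D
  6-0 → 6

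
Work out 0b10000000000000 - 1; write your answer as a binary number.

0b1111111111111

The trailing 13 digits are 0, so subtracting 1 borrows through: they become 1 and the next digit up decrements.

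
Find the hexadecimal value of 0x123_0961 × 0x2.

Multiply each base-16 digit by 2, carrying:
  1×2 = 2 → write 2
  6×2 = 12 → write C
  9×2 = 18 → write 2 carry 1
  0×2+1 = 1 → write 1
  3×2 = 6 → write 6
  2×2 = 4 → write 4
  1×2 = 2 → write 2

0x24612C2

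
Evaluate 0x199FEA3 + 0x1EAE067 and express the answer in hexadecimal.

0x384DF0A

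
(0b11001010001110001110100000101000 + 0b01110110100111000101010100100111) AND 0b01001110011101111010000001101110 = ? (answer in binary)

Add column by column in base 2, right to left:
  0+1 = 1
  0+1 = 1
  0+1 = 1
  1+0 = 1
  0+0 = 0
  1+1 = 0 carry 1
  0+0+1 = 1
  0+0 = 0
  0+1 = 1
  0+0 = 0
  0+1 = 1
  1+0 = 1
  0+1 = 1
  1+0 = 1
  1+1 = 0 carry 1
  1+0+1 = 0 carry 1
  0+0+1 = 1
  0+0 = 0
  0+1 = 1
  1+1 = 0 carry 1
  1+1+1 = 1 carry 1
  1+0+1 = 0 carry 1
  0+0+1 = 1
  0+1 = 1
  0+0 = 0
  1+1 = 0 carry 1
  0+1+1 = 0 carry 1
  1+0+1 = 0 carry 1
  0+1+1 = 0 carry 1
  0+1+1 = 0 carry 1
  1+1+1 = 1 carry 1
  1+0+1 = 0 carry 1
  final carry 1
Sum = 0b101000000110101010011110101001111; now AND with 0b01001110011101111010000001101110:
  101000000110101010011110101001111
& 001001110011101111010000001101110
= 001000000010101010010000001001110

0b1000000010101010010000001001110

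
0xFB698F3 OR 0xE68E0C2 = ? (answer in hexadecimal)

OR each hex digit independently (no carries):
  F|E=F, B|6=F, 6|8=E, 9|E=F, 8|0=8, F|C=F, 3|2=3

0xFFEF8F3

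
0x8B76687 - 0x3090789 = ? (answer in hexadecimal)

0x5AE5EFE

Subtract column by column in base 16:
  7-9 → E (borrow)
  8-8-1 → F (borrow)
  6-7-1 → E (borrow)
  6-0-1 → 5
  7-9 → E (borrow)
  B-0-1 → A
  8-3 → 5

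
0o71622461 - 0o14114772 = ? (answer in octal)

0o55505467

Subtract column by column in base 8:
  1-2 → 7 (borrow)
  6-7-1 → 6 (borrow)
  4-7-1 → 4 (borrow)
  2-4-1 → 5 (borrow)
  2-1-1 → 0
  6-1 → 5
  1-4 → 5 (borrow)
  7-1-1 → 5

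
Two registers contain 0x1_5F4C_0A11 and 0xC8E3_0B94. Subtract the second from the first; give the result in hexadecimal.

0x9668FE7D

Subtract column by column in base 16:
  1-4 → D (borrow)
  1-9-1 → 7 (borrow)
  A-B-1 → E (borrow)
  0-0-1 → F (borrow)
  C-3-1 → 8
  4-E → 6 (borrow)
  F-8-1 → 6
  5-C → 9 (borrow)
  1-0-1 → 0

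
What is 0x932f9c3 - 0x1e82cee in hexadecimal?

0x74accd5

Subtract column by column in base 16:
  3-e → 5 (borrow)
  c-e-1 → d (borrow)
  9-c-1 → c (borrow)
  f-2-1 → c
  2-8 → a (borrow)
  3-e-1 → 4 (borrow)
  9-1-1 → 7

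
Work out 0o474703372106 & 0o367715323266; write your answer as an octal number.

0o064701322006

AND each oct digit independently (no carries):
  4&3=0, 7&6=6, 4&7=4, 7&7=7, 0&1=0, 3&5=1, 3&3=3, 7&2=2, 2&3=2, 1&2=0, 0&6=0, 6&6=6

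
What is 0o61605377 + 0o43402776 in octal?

0o125210375

Add column by column in base 8, right to left:
  7+6 = 5 carry 1
  7+7+1 = 7 carry 1
  3+7+1 = 3 carry 1
  5+2+1 = 0 carry 1
  0+0+1 = 1
  6+4 = 2 carry 1
  1+3+1 = 5
  6+4 = 2 carry 1
  final carry 1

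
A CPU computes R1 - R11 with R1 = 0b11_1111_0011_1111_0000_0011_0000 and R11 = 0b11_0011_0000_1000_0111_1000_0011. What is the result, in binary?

Subtract column by column in base 2:
  0-1 → 1 (borrow)
  0-1-1 → 0 (borrow)
  0-0-1 → 1 (borrow)
  0-0-1 → 1 (borrow)
  1-0-1 → 0
  1-0 → 1
  0-0 → 0
  0-1 → 1 (borrow)
  0-1-1 → 0 (borrow)
  0-1-1 → 0 (borrow)
  0-1-1 → 0 (borrow)
  0-0-1 → 1 (borrow)
  1-0-1 → 0
  1-0 → 1
  1-0 → 1
  1-1 → 0
  1-0 → 1
  1-0 → 1
  0-0 → 0
  0-0 → 0
  1-1 → 0
  1-1 → 0
  1-0 → 1
  1-0 → 1
  1-1 → 0
  1-1 → 0

0b110000110110100010101101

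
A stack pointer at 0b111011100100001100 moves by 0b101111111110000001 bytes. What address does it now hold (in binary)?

Add column by column in base 2, right to left:
  0+1 = 1
  0+0 = 0
  1+0 = 1
  1+0 = 1
  0+0 = 0
  0+0 = 0
  0+0 = 0
  0+1 = 1
  1+1 = 0 carry 1
  0+1+1 = 0 carry 1
  0+1+1 = 0 carry 1
  1+1+1 = 1 carry 1
  1+1+1 = 1 carry 1
  1+1+1 = 1 carry 1
  0+1+1 = 0 carry 1
  1+1+1 = 1 carry 1
  1+0+1 = 0 carry 1
  1+1+1 = 1 carry 1
  final carry 1

0b1101011100010001101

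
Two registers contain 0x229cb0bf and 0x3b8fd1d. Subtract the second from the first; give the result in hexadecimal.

0x1ee3b3a2

Subtract column by column in base 16:
  f-d → 2
  b-1 → a
  0-d → 3 (borrow)
  b-f-1 → b (borrow)
  c-8-1 → 3
  9-b → e (borrow)
  2-3-1 → e (borrow)
  2-0-1 → 1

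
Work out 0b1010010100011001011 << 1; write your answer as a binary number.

Left shift by 1: append 1 zero bit.

0b10100101000110010110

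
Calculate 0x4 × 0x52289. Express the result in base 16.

Multiply each base-16 digit by 4, carrying:
  9×4 = 36 → write 4 carry 2
  8×4+2 = 34 → write 2 carry 2
  2×4+2 = 10 → write a
  2×4 = 8 → write 8
  5×4 = 20 → write 4 carry 1
  remaining carry: 1

0x148a24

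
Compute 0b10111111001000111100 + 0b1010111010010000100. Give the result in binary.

0b100010110011011000000

Add column by column in base 2, right to left:
  0+0 = 0
  0+0 = 0
  1+1 = 0 carry 1
  1+0+1 = 0 carry 1
  1+0+1 = 0 carry 1
  1+0+1 = 0 carry 1
  0+0+1 = 1
  0+1 = 1
  0+0 = 0
  1+0 = 1
  0+1 = 1
  0+0 = 0
  1+1 = 0 carry 1
  1+1+1 = 1 carry 1
  1+1+1 = 1 carry 1
  1+0+1 = 0 carry 1
  1+1+1 = 1 carry 1
  1+0+1 = 0 carry 1
  0+1+1 = 0 carry 1
  1+0+1 = 0 carry 1
  final carry 1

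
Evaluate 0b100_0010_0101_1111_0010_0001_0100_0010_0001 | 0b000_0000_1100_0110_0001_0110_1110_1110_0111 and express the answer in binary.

0b10000101101111100110111111011100111

OR bit by bit (1 where either bit is 1):
  10000100101111100100001010000100001
| 00000001100011000010110111011100111
= 10000101101111100110111111011100111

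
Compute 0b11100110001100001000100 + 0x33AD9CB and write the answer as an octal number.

0o353371017

0b11100110001100001000100 = 0o34614104 in octal.
0x33AD9CB = 0o316554713 in octal.
Add column by column in base 8, right to left:
  4+3 = 7
  0+1 = 1
  1+7 = 0 carry 1
  4+4+1 = 1 carry 1
  1+5+1 = 7
  6+5 = 3 carry 1
  4+6+1 = 3 carry 1
  3+1+1 = 5
  0+3 = 3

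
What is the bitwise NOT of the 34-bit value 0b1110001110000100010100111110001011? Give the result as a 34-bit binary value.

Invert each bit: 1110001110000100010100111110001011 → 0001110001111011101011000001110100.

0b0001110001111011101011000001110100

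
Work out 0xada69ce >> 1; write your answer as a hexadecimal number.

1 bits is not a whole number of base-16 digits; in binary: 1010110110100110100111001110 >> 1 = 101011011010011010011100111.

0x56d34e7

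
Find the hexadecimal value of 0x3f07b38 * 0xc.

0x2f45c6a0

Multiply each base-16 digit by 12, carrying:
  8×12 = 96 → write 0 carry 6
  3×12+6 = 42 → write a carry 2
  b×12+2 = 134 → write 6 carry 8
  7×12+8 = 92 → write c carry 5
  0×12+5 = 5 → write 5
  f×12 = 180 → write 4 carry 11
  3×12+11 = 47 → write f carry 2
  remaining carry: 2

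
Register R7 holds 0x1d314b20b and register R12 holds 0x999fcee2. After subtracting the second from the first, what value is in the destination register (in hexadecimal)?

Subtract column by column in base 16:
  b-2 → 9
  0-e → 2 (borrow)
  2-e-1 → 3 (borrow)
  b-c-1 → e (borrow)
  4-f-1 → 4 (borrow)
  1-9-1 → 7 (borrow)
  3-9-1 → 9 (borrow)
  d-9-1 → 3
  1-0 → 1

0x13974e329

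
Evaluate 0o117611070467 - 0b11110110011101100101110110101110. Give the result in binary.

0o117611070467 = 0b1001111110001001000111000100110111 in binary.
Subtract column by column in base 2:
  1-0 → 1
  1-1 → 0
  1-1 → 0
  0-1 → 1 (borrow)
  1-0-1 → 0
  1-1 → 0
  0-0 → 0
  0-1 → 1 (borrow)
  1-1-1 → 1 (borrow)
  0-0-1 → 1 (borrow)
  0-1-1 → 0 (borrow)
  0-1-1 → 0 (borrow)
  1-1-1 → 1 (borrow)
  1-0-1 → 0
  1-1 → 0
  0-0 → 0
  0-0 → 0
  0-1 → 1 (borrow)
  1-1-1 → 1 (borrow)
  0-0-1 → 1 (borrow)
  0-1-1 → 0 (borrow)
  1-1-1 → 1 (borrow)
  0-1-1 → 0 (borrow)
  0-0-1 → 1 (borrow)
  0-0-1 → 1 (borrow)
  1-1-1 → 1 (borrow)
  1-1-1 → 1 (borrow)
  1-0-1 → 0
  1-1 → 0
  1-1 → 0
  1-1 → 0
  0-1 → 1 (borrow)
  0-0-1 → 1 (borrow)
  1-0-1 → 0

0b110000111101011100001001110001001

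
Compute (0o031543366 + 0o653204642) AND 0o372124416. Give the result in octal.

0o300100010

Add column by column in base 8, right to left:
  6+2 = 0 carry 1
  6+4+1 = 3 carry 1
  3+6+1 = 2 carry 1
  3+4+1 = 0 carry 1
  4+0+1 = 5
  5+2 = 7
  1+3 = 4
  3+5 = 0 carry 1
  0+6+1 = 7
Sum = 0o704750230; now AND with 0o372124416:
  7&3=3, 0&7=0, 4&2=0, 7&1=1, 5&2=0, 0&4=0, 2&4=0, 3&1=1, 0&6=0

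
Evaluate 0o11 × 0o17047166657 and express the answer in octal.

0o207541055447

Multiply each base-8 digit by 9, carrying:
  7×9 = 63 → write 7 carry 7
  5×9+7 = 52 → write 4 carry 6
  6×9+6 = 60 → write 4 carry 7
  6×9+7 = 61 → write 5 carry 7
  6×9+7 = 61 → write 5 carry 7
  1×9+7 = 16 → write 0 carry 2
  7×9+2 = 65 → write 1 carry 8
  4×9+8 = 44 → write 4 carry 5
  0×9+5 = 5 → write 5
  7×9 = 63 → write 7 carry 7
  1×9+7 = 16 → write 0 carry 2
  remaining carry: 2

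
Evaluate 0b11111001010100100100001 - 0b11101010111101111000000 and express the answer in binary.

0b1110010110101100001

Subtract column by column in base 2:
  1-0 → 1
  0-0 → 0
  0-0 → 0
  0-0 → 0
  0-0 → 0
  1-0 → 1
  0-1 → 1 (borrow)
  0-1-1 → 0 (borrow)
  1-1-1 → 1 (borrow)
  0-1-1 → 0 (borrow)
  0-0-1 → 1 (borrow)
  1-1-1 → 1 (borrow)
  0-1-1 → 0 (borrow)
  1-1-1 → 1 (borrow)
  0-1-1 → 0 (borrow)
  1-0-1 → 0
  0-1 → 1 (borrow)
  0-0-1 → 1 (borrow)
  1-1-1 → 1 (borrow)
  1-0-1 → 0
  1-1 → 0
  1-1 → 0
  1-1 → 0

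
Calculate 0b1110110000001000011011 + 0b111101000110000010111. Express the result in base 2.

0b10110011000111000110010

Add column by column in base 2, right to left:
  1+1 = 0 carry 1
  1+1+1 = 1 carry 1
  0+1+1 = 0 carry 1
  1+0+1 = 0 carry 1
  1+1+1 = 1 carry 1
  0+0+1 = 1
  0+0 = 0
  0+0 = 0
  0+0 = 0
  1+0 = 1
  0+1 = 1
  0+1 = 1
  0+0 = 0
  0+0 = 0
  0+0 = 0
  0+1 = 1
  1+0 = 1
  1+1 = 0 carry 1
  0+1+1 = 0 carry 1
  1+1+1 = 1 carry 1
  1+1+1 = 1 carry 1
  1+0+1 = 0 carry 1
  final carry 1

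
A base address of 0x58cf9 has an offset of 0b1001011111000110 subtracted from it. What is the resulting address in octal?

0o1172463

0x58cf9 = 0o1306371 in octal.
0b1001011111000110 = 0o113706 in octal.
Subtract column by column in base 8:
  1-6 → 3 (borrow)
  7-0-1 → 6
  3-7 → 4 (borrow)
  6-3-1 → 2
  0-1 → 7 (borrow)
  3-1-1 → 1
  1-0 → 1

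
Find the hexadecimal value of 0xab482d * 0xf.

0xa093aa3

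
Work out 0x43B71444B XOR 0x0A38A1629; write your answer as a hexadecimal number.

XOR each hex digit independently (no carries):
  4^0=4, 3^A=9, B^3=8, 7^8=F, 1^A=B, 4^1=5, 4^6=2, 4^2=6, B^9=2

0x498FB5262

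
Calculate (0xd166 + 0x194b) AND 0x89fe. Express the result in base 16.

0x88b0

Add column by column in base 16, right to left:
  6+b = 1 carry 1
  6+4+1 = b
  1+9 = a
  d+1 = e
Sum = 0xeab1; now AND with 0x89fe:
  e&8=8, a&9=8, b&f=b, 1&e=0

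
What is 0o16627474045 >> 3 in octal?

Shifting right by 3 bits = 1 oct digit: drop the last 1.

0o1662747404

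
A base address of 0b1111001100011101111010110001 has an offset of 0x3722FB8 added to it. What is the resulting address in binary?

0b10010101001000000111001101001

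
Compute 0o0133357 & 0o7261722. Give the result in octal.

AND each oct digit independently (no carries):
  0&7=0, 1&2=0, 3&6=2, 3&1=1, 3&7=3, 5&2=0, 7&2=2

0o0021302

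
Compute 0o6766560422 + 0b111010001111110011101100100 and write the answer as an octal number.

0o7710544166

0b111010001111110011101100100 = 0o721763544 in octal.
Add column by column in base 8, right to left:
  2+4 = 6
  2+4 = 6
  4+5 = 1 carry 1
  0+3+1 = 4
  6+6 = 4 carry 1
  5+7+1 = 5 carry 1
  6+1+1 = 0 carry 1
  6+2+1 = 1 carry 1
  7+7+1 = 7 carry 1
  6+0+1 = 7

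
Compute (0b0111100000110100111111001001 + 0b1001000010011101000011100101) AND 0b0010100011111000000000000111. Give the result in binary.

0b100011010000000000000110

Add column by column in base 2, right to left:
  1+1 = 0 carry 1
  0+0+1 = 1
  0+1 = 1
  1+0 = 1
  0+0 = 0
  0+1 = 1
  1+1 = 0 carry 1
  1+1+1 = 1 carry 1
  1+0+1 = 0 carry 1
  1+0+1 = 0 carry 1
  1+0+1 = 0 carry 1
  1+0+1 = 0 carry 1
  0+1+1 = 0 carry 1
  0+0+1 = 1
  1+1 = 0 carry 1
  0+1+1 = 0 carry 1
  1+1+1 = 1 carry 1
  1+0+1 = 0 carry 1
  0+0+1 = 1
  0+1 = 1
  0+0 = 0
  0+0 = 0
  0+0 = 0
  1+0 = 1
  1+1 = 0 carry 1
  1+0+1 = 0 carry 1
  1+0+1 = 0 carry 1
  0+1+1 = 0 carry 1
  final carry 1
Sum = 0b10000100011010010000010101110; now AND with 0b0010100011111000000000000111:
  10000100011010010000010101110
& 00010100011111000000000000111
= 00000100011010000000000000110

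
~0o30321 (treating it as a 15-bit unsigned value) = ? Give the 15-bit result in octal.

0o47456

Each oct digit d becomes 7−d:
  3→4, 0→7, 3→4, 2→5, 1→6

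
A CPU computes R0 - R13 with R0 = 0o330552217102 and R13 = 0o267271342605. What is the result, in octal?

Subtract column by column in base 8:
  2-5 → 5 (borrow)
  0-0-1 → 7 (borrow)
  1-6-1 → 2 (borrow)
  7-2-1 → 4
  1-4 → 5 (borrow)
  2-3-1 → 6 (borrow)
  2-1-1 → 0
  5-7 → 6 (borrow)
  5-2-1 → 2
  0-7 → 1 (borrow)
  3-6-1 → 4 (borrow)
  3-2-1 → 0

0o41260654275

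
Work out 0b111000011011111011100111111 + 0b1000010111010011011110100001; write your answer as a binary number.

0b1111011010110010111011100000

Add column by column in base 2, right to left:
  1+1 = 0 carry 1
  1+0+1 = 0 carry 1
  1+0+1 = 0 carry 1
  1+0+1 = 0 carry 1
  1+0+1 = 0 carry 1
  1+1+1 = 1 carry 1
  0+0+1 = 1
  0+1 = 1
  1+1 = 0 carry 1
  1+1+1 = 1 carry 1
  1+1+1 = 1 carry 1
  0+0+1 = 1
  1+1 = 0 carry 1
  1+1+1 = 1 carry 1
  1+0+1 = 0 carry 1
  1+0+1 = 0 carry 1
  1+1+1 = 1 carry 1
  0+0+1 = 1
  1+1 = 0 carry 1
  1+1+1 = 1 carry 1
  0+1+1 = 0 carry 1
  0+0+1 = 1
  0+1 = 1
  0+0 = 0
  1+0 = 1
  1+0 = 1
  1+0 = 1
  0+1 = 1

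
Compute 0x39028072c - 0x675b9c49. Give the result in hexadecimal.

0x328cc6ae3

Subtract column by column in base 16:
  c-9 → 3
  2-4 → e (borrow)
  7-c-1 → a (borrow)
  0-9-1 → 6 (borrow)
  8-b-1 → c (borrow)
  2-5-1 → c (borrow)
  0-7-1 → 8 (borrow)
  9-6-1 → 2
  3-0 → 3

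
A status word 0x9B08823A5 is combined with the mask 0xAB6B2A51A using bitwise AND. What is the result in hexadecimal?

0x8B0802100

AND each hex digit independently (no carries):
  9&A=8, B&B=B, 0&6=0, 8&B=8, 8&2=0, 2&A=2, 3&5=1, A&1=0, 5&A=0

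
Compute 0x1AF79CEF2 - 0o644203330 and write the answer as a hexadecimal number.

0x1A8E8C81A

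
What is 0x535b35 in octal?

Expand each hex digit to 4 bits: 5=0101 3=0011 5=0101 b=1011 3=0011 5=0101.
Group the bits in threes: 010 100 110 101 101 100 110 101 → 24655465.

0o24655465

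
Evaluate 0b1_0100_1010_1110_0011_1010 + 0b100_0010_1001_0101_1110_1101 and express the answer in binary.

0b10101110100010000100111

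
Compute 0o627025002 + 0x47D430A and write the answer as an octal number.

0o1266266414

0x47D430A = 0o437241412 in octal.
Add column by column in base 8, right to left:
  2+2 = 4
  0+1 = 1
  0+4 = 4
  5+1 = 6
  2+4 = 6
  0+2 = 2
  7+7 = 6 carry 1
  2+3+1 = 6
  6+4 = 2 carry 1
  final carry 1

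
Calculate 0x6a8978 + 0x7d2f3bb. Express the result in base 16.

0x83d7d33

Add column by column in base 16, right to left:
  8+b = 3 carry 1
  7+b+1 = 3 carry 1
  9+3+1 = d
  8+f = 7 carry 1
  a+2+1 = d
  6+d = 3 carry 1
  0+7+1 = 8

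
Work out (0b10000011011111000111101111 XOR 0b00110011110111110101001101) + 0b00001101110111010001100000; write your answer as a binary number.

0b10111110100000000100000010

First 0b10000011011111000111101111 XOR 0b00110011110111110101001101 = 0b10110000101000110010100010.
Add column by column in base 2, right to left:
  0+0 = 0
  1+0 = 1
  0+0 = 0
  0+0 = 0
  0+0 = 0
  1+1 = 0 carry 1
  0+1+1 = 0 carry 1
  1+0+1 = 0 carry 1
  0+0+1 = 1
  0+0 = 0
  1+1 = 0 carry 1
  1+0+1 = 0 carry 1
  0+1+1 = 0 carry 1
  0+1+1 = 0 carry 1
  0+1+1 = 0 carry 1
  1+0+1 = 0 carry 1
  0+1+1 = 0 carry 1
  1+1+1 = 1 carry 1
  0+1+1 = 0 carry 1
  0+0+1 = 1
  0+1 = 1
  0+1 = 1
  1+0 = 1
  1+0 = 1
  0+0 = 0
  1+0 = 1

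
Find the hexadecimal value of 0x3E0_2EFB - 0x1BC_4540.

0x223E9BB

Subtract column by column in base 16:
  B-0 → B
  F-4 → B
  E-5 → 9
  2-4 → E (borrow)
  0-C-1 → 3 (borrow)
  E-B-1 → 2
  3-1 → 2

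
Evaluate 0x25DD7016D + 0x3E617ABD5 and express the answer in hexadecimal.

0x643EEAD42

Add column by column in base 16, right to left:
  D+5 = 2 carry 1
  6+D+1 = 4 carry 1
  1+B+1 = D
  0+A = A
  7+7 = E
  D+1 = E
  D+6 = 3 carry 1
  5+E+1 = 4 carry 1
  2+3+1 = 6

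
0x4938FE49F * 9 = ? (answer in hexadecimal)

Multiply each base-16 digit by 9, carrying:
  F×9 = 135 → write 7 carry 8
  9×9+8 = 89 → write 9 carry 5
  4×9+5 = 41 → write 9 carry 2
  E×9+2 = 128 → write 0 carry 8
  F×9+8 = 143 → write F carry 8
  8×9+8 = 80 → write 0 carry 5
  3×9+5 = 32 → write 0 carry 2
  9×9+2 = 83 → write 3 carry 5
  4×9+5 = 41 → write 9 carry 2
  remaining carry: 2

0x29300F0997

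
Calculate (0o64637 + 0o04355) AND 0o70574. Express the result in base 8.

Add column by column in base 8, right to left:
  7+5 = 4 carry 1
  3+5+1 = 1 carry 1
  6+3+1 = 2 carry 1
  4+4+1 = 1 carry 1
  6+0+1 = 7
Sum = 0o71214; now AND with 0o70574:
  7&7=7, 1&0=0, 2&5=0, 1&7=1, 4&4=4

0o70014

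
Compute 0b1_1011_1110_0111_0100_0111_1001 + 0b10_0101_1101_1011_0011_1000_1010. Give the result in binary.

0b100000111000010100000000011

Add column by column in base 2, right to left:
  1+0 = 1
  0+1 = 1
  0+0 = 0
  1+1 = 0 carry 1
  1+0+1 = 0 carry 1
  1+0+1 = 0 carry 1
  1+0+1 = 0 carry 1
  0+1+1 = 0 carry 1
  0+1+1 = 0 carry 1
  0+1+1 = 0 carry 1
  1+0+1 = 0 carry 1
  0+0+1 = 1
  1+1 = 0 carry 1
  1+1+1 = 1 carry 1
  1+0+1 = 0 carry 1
  0+1+1 = 0 carry 1
  0+1+1 = 0 carry 1
  1+0+1 = 0 carry 1
  1+1+1 = 1 carry 1
  1+1+1 = 1 carry 1
  1+1+1 = 1 carry 1
  1+0+1 = 0 carry 1
  0+1+1 = 0 carry 1
  1+0+1 = 0 carry 1
  1+0+1 = 0 carry 1
  0+1+1 = 0 carry 1
  final carry 1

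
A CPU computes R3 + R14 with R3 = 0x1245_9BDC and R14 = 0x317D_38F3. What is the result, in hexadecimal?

Add column by column in base 16, right to left:
  C+3 = F
  D+F = C carry 1
  B+8+1 = 4 carry 1
  9+3+1 = D
  5+D = 2 carry 1
  4+7+1 = C
  2+1 = 3
  1+3 = 4

0x43C2D4CF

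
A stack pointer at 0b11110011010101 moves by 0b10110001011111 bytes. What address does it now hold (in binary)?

0b110100100110100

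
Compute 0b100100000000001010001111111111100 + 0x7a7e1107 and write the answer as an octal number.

0o63240630403

0b100100000000001010001111111111100 = 0o44001217774 in octal.
0x7a7e1107 = 0o17237410407 in octal.
Add column by column in base 8, right to left:
  4+7 = 3 carry 1
  7+0+1 = 0 carry 1
  7+4+1 = 4 carry 1
  7+0+1 = 0 carry 1
  1+1+1 = 3
  2+4 = 6
  1+7 = 0 carry 1
  0+3+1 = 4
  0+2 = 2
  4+7 = 3 carry 1
  4+1+1 = 6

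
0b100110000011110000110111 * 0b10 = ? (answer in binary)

0b1001100000111100001101110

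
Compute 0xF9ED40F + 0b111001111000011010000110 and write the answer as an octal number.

0o2041455225

0xF9ED40F = 0o1747552017 in octal.
0b111001111000011010000110 = 0o71703206 in octal.
Add column by column in base 8, right to left:
  7+6 = 5 carry 1
  1+0+1 = 2
  0+2 = 2
  2+3 = 5
  5+0 = 5
  5+7 = 4 carry 1
  7+1+1 = 1 carry 1
  4+7+1 = 4 carry 1
  7+0+1 = 0 carry 1
  1+0+1 = 2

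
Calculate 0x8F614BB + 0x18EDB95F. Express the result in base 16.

0x21E3CE1A

Add column by column in base 16, right to left:
  B+F = A carry 1
  B+5+1 = 1 carry 1
  4+9+1 = E
  1+B = C
  6+D = 3 carry 1
  F+E+1 = E carry 1
  8+8+1 = 1 carry 1
  0+1+1 = 2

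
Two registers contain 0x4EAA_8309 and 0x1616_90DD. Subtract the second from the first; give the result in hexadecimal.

0x3893F22C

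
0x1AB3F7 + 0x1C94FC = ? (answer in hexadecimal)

0x3748F3

Add column by column in base 16, right to left:
  7+C = 3 carry 1
  F+F+1 = F carry 1
  3+4+1 = 8
  B+9 = 4 carry 1
  A+C+1 = 7 carry 1
  1+1+1 = 3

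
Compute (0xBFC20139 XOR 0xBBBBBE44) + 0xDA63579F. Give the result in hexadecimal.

0xDEDD171C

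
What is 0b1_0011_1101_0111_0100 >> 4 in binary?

0b1001111010111

Right shift by 4: drop the 4 least-significant bits.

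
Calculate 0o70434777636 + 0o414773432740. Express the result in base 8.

Add column by column in base 8, right to left:
  6+0 = 6
  3+4 = 7
  6+7 = 5 carry 1
  7+2+1 = 2 carry 1
  7+3+1 = 3 carry 1
  7+4+1 = 4 carry 1
  4+3+1 = 0 carry 1
  3+7+1 = 3 carry 1
  4+7+1 = 4 carry 1
  0+4+1 = 5
  7+1 = 0 carry 1
  0+4+1 = 5

0o505430432576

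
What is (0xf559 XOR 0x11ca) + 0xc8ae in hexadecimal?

0x1ad41

First 0xf559 XOR 0x11ca = 0xe493.
Add column by column in base 16, right to left:
  3+e = 1 carry 1
  9+a+1 = 4 carry 1
  4+8+1 = d
  e+c = a carry 1
  final carry 1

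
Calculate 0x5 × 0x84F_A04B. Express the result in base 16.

0x298E2177

Multiply each base-16 digit by 5, carrying:
  B×5 = 55 → write 7 carry 3
  4×5+3 = 23 → write 7 carry 1
  0×5+1 = 1 → write 1
  A×5 = 50 → write 2 carry 3
  F×5+3 = 78 → write E carry 4
  4×5+4 = 24 → write 8 carry 1
  8×5+1 = 41 → write 9 carry 2
  remaining carry: 2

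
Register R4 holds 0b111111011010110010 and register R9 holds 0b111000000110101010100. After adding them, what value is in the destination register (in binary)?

0b1000000000010000000110

Add column by column in base 2, right to left:
  0+0 = 0
  1+0 = 1
  0+1 = 1
  0+0 = 0
  1+1 = 0 carry 1
  1+0+1 = 0 carry 1
  0+1+1 = 0 carry 1
  1+0+1 = 0 carry 1
  0+1+1 = 0 carry 1
  1+0+1 = 0 carry 1
  1+1+1 = 1 carry 1
  0+1+1 = 0 carry 1
  1+0+1 = 0 carry 1
  1+0+1 = 0 carry 1
  1+0+1 = 0 carry 1
  1+0+1 = 0 carry 1
  1+0+1 = 0 carry 1
  1+0+1 = 0 carry 1
  0+1+1 = 0 carry 1
  0+1+1 = 0 carry 1
  0+1+1 = 0 carry 1
  final carry 1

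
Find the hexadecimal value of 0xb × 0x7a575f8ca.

Multiply each base-16 digit by 11, carrying:
  a×11 = 110 → write e carry 6
  c×11+6 = 138 → write a carry 8
  8×11+8 = 96 → write 0 carry 6
  f×11+6 = 171 → write b carry 10
  5×11+10 = 65 → write 1 carry 4
  7×11+4 = 81 → write 1 carry 5
  5×11+5 = 60 → write c carry 3
  a×11+3 = 113 → write 1 carry 7
  7×11+7 = 84 → write 4 carry 5
  remaining carry: 5

0x541c11b0ae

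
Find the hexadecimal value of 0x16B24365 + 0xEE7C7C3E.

0x1052EBFA3

Add column by column in base 16, right to left:
  5+E = 3 carry 1
  6+3+1 = A
  3+C = F
  4+7 = B
  2+C = E
  B+7 = 2 carry 1
  6+E+1 = 5 carry 1
  1+E+1 = 0 carry 1
  final carry 1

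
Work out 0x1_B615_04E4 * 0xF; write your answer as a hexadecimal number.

0x19AB3B495C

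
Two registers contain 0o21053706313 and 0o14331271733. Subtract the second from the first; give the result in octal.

0o4522414360

Subtract column by column in base 8:
  3-3 → 0
  1-3 → 6 (borrow)
  3-7-1 → 3 (borrow)
  6-1-1 → 4
  0-7 → 1 (borrow)
  7-2-1 → 4
  3-1 → 2
  5-3 → 2
  0-3 → 5 (borrow)
  1-4-1 → 4 (borrow)
  2-1-1 → 0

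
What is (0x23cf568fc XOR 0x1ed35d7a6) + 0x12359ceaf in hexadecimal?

First 0x23cf568fc XOR 0x1ed35d7a6 = 0x3d1c0bf5a.
Add column by column in base 16, right to left:
  a+f = 9 carry 1
  5+a+1 = 0 carry 1
  f+e+1 = e carry 1
  b+c+1 = 8 carry 1
  0+9+1 = a
  c+5 = 1 carry 1
  1+3+1 = 5
  d+2 = f
  3+1 = 4

0x4f51a8e09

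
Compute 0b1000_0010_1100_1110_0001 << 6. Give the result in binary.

0b10000010110011100001000000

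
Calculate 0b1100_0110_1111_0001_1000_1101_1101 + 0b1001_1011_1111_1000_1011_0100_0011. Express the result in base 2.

0b10110001011101010010000100000

Add column by column in base 2, right to left:
  1+1 = 0 carry 1
  0+1+1 = 0 carry 1
  1+0+1 = 0 carry 1
  1+0+1 = 0 carry 1
  1+0+1 = 0 carry 1
  0+0+1 = 1
  1+1 = 0 carry 1
  1+0+1 = 0 carry 1
  0+1+1 = 0 carry 1
  0+1+1 = 0 carry 1
  0+0+1 = 1
  1+1 = 0 carry 1
  1+0+1 = 0 carry 1
  0+0+1 = 1
  0+0 = 0
  0+1 = 1
  1+1 = 0 carry 1
  1+1+1 = 1 carry 1
  1+1+1 = 1 carry 1
  1+1+1 = 1 carry 1
  0+1+1 = 0 carry 1
  1+1+1 = 1 carry 1
  1+0+1 = 0 carry 1
  0+1+1 = 0 carry 1
  0+1+1 = 0 carry 1
  0+0+1 = 1
  1+0 = 1
  1+1 = 0 carry 1
  final carry 1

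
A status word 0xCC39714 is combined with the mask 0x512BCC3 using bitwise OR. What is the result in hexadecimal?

OR each hex digit independently (no carries):
  C|5=D, C|1=D, 3|2=3, 9|B=B, 7|C=F, 1|C=D, 4|3=7

0xDD3BFD7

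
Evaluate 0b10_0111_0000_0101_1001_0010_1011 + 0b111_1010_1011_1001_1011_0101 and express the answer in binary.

Add column by column in base 2, right to left:
  1+1 = 0 carry 1
  1+0+1 = 0 carry 1
  0+1+1 = 0 carry 1
  1+0+1 = 0 carry 1
  0+1+1 = 0 carry 1
  1+1+1 = 1 carry 1
  0+0+1 = 1
  0+1 = 1
  1+1 = 0 carry 1
  0+0+1 = 1
  0+0 = 0
  1+1 = 0 carry 1
  1+1+1 = 1 carry 1
  0+1+1 = 0 carry 1
  1+0+1 = 0 carry 1
  0+1+1 = 0 carry 1
  0+0+1 = 1
  0+1 = 1
  0+0 = 0
  0+1 = 1
  1+1 = 0 carry 1
  1+1+1 = 1 carry 1
  1+1+1 = 1 carry 1
  0+0+1 = 1
  0+0 = 0
  1+0 = 1

0b10111010110001001011100000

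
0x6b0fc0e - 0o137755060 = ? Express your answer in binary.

0x6b0fc0e = 0b110101100001111110000001110 in binary.
0o137755060 = 0b1011111111101101000110000 in binary.
Subtract column by column in base 2:
  0-0 → 0
  1-0 → 1
  1-0 → 1
  1-0 → 1
  0-1 → 1 (borrow)
  0-1-1 → 0 (borrow)
  0-0-1 → 1 (borrow)
  0-0-1 → 1 (borrow)
  0-0-1 → 1 (borrow)
  0-1-1 → 0 (borrow)
  1-0-1 → 0
  1-1 → 0
  1-1 → 0
  1-0 → 1
  1-1 → 0
  1-1 → 0
  0-1 → 1 (borrow)
  0-1-1 → 0 (borrow)
  0-1-1 → 0 (borrow)
  0-1-1 → 0 (borrow)
  1-1-1 → 1 (borrow)
  1-1-1 → 1 (borrow)
  0-1-1 → 0 (borrow)
  1-0-1 → 0
  0-1 → 1 (borrow)
  1-0-1 → 0
  1-0 → 1

0b101001100010010000111011110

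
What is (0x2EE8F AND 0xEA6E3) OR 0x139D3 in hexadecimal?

0x3BFD3

0x2EE8F AND 0xEA6E3 = 0x2A683.
Then OR with 0x139D3.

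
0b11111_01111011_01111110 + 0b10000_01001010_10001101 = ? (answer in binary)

Add column by column in base 2, right to left:
  0+1 = 1
  1+0 = 1
  1+1 = 0 carry 1
  1+1+1 = 1 carry 1
  1+0+1 = 0 carry 1
  1+0+1 = 0 carry 1
  1+0+1 = 0 carry 1
  0+1+1 = 0 carry 1
  1+0+1 = 0 carry 1
  1+1+1 = 1 carry 1
  0+0+1 = 1
  1+1 = 0 carry 1
  1+0+1 = 0 carry 1
  1+0+1 = 0 carry 1
  1+1+1 = 1 carry 1
  0+0+1 = 1
  1+0 = 1
  1+0 = 1
  1+0 = 1
  1+0 = 1
  1+1 = 0 carry 1
  final carry 1

0b1011111100011000001011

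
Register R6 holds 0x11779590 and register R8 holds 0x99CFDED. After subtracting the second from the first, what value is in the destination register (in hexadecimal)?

Subtract column by column in base 16:
  0-D → 3 (borrow)
  9-E-1 → A (borrow)
  5-D-1 → 7 (borrow)
  9-F-1 → 9 (borrow)
  7-C-1 → A (borrow)
  7-9-1 → D (borrow)
  1-9-1 → 7 (borrow)
  1-0-1 → 0

0x7DA97A3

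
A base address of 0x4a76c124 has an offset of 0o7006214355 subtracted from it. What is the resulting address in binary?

0b10010010111011010100000110111

0x4a76c124 = 0b1001010011101101100000100100100 in binary.
0o7006214355 = 0b111000000110010001100011101101 in binary.
Subtract column by column in base 2:
  0-1 → 1 (borrow)
  0-0-1 → 1 (borrow)
  1-1-1 → 1 (borrow)
  0-1-1 → 0 (borrow)
  0-0-1 → 1 (borrow)
  1-1-1 → 1 (borrow)
  0-1-1 → 0 (borrow)
  0-1-1 → 0 (borrow)
  1-0-1 → 0
  0-0 → 0
  0-0 → 0
  0-1 → 1 (borrow)
  0-1-1 → 0 (borrow)
  0-0-1 → 1 (borrow)
  1-0-1 → 0
  1-0 → 1
  0-1 → 1 (borrow)
  1-0-1 → 0
  1-0 → 1
  0-1 → 1 (borrow)
  1-1-1 → 1 (borrow)
  1-0-1 → 0
  1-0 → 1
  0-0 → 0
  0-0 → 0
  1-0 → 1
  0-0 → 0
  1-1 → 0
  0-1 → 1 (borrow)
  0-1-1 → 0 (borrow)
  1-0-1 → 0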